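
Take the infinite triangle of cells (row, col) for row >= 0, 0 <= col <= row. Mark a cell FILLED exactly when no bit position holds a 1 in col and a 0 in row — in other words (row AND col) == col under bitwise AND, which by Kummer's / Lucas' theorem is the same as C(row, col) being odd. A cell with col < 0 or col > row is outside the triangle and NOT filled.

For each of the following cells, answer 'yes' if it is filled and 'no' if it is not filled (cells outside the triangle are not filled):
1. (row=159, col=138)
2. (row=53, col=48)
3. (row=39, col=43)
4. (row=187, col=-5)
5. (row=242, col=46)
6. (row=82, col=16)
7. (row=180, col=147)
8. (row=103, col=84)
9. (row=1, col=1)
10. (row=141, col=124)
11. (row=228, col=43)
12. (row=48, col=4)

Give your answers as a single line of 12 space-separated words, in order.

Answer: yes yes no no no yes no no yes no no no

Derivation:
(159,138): row=0b10011111, col=0b10001010, row AND col = 0b10001010 = 138; 138 == 138 -> filled
(53,48): row=0b110101, col=0b110000, row AND col = 0b110000 = 48; 48 == 48 -> filled
(39,43): col outside [0, 39] -> not filled
(187,-5): col outside [0, 187] -> not filled
(242,46): row=0b11110010, col=0b101110, row AND col = 0b100010 = 34; 34 != 46 -> empty
(82,16): row=0b1010010, col=0b10000, row AND col = 0b10000 = 16; 16 == 16 -> filled
(180,147): row=0b10110100, col=0b10010011, row AND col = 0b10010000 = 144; 144 != 147 -> empty
(103,84): row=0b1100111, col=0b1010100, row AND col = 0b1000100 = 68; 68 != 84 -> empty
(1,1): row=0b1, col=0b1, row AND col = 0b1 = 1; 1 == 1 -> filled
(141,124): row=0b10001101, col=0b1111100, row AND col = 0b1100 = 12; 12 != 124 -> empty
(228,43): row=0b11100100, col=0b101011, row AND col = 0b100000 = 32; 32 != 43 -> empty
(48,4): row=0b110000, col=0b100, row AND col = 0b0 = 0; 0 != 4 -> empty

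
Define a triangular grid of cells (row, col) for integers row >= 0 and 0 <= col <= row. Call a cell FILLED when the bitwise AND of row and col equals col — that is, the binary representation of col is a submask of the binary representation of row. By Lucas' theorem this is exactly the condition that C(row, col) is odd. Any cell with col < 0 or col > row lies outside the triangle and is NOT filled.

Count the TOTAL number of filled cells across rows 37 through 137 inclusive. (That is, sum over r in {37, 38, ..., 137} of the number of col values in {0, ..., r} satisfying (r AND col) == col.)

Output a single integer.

r37=100101 pc3: +8 =8
r38=100110 pc3: +8 =16
r39=100111 pc4: +16 =32
r40=101000 pc2: +4 =36
r41=101001 pc3: +8 =44
r42=101010 pc3: +8 =52
r43=101011 pc4: +16 =68
r44=101100 pc3: +8 =76
r45=101101 pc4: +16 =92
r46=101110 pc4: +16 =108
r47=101111 pc5: +32 =140
r48=110000 pc2: +4 =144
r49=110001 pc3: +8 =152
r50=110010 pc3: +8 =160
r51=110011 pc4: +16 =176
r52=110100 pc3: +8 =184
r53=110101 pc4: +16 =200
r54=110110 pc4: +16 =216
r55=110111 pc5: +32 =248
r56=111000 pc3: +8 =256
r57=111001 pc4: +16 =272
r58=111010 pc4: +16 =288
r59=111011 pc5: +32 =320
r60=111100 pc4: +16 =336
r61=111101 pc5: +32 =368
r62=111110 pc5: +32 =400
r63=111111 pc6: +64 =464
r64=1000000 pc1: +2 =466
r65=1000001 pc2: +4 =470
r66=1000010 pc2: +4 =474
r67=1000011 pc3: +8 =482
r68=1000100 pc2: +4 =486
r69=1000101 pc3: +8 =494
r70=1000110 pc3: +8 =502
r71=1000111 pc4: +16 =518
r72=1001000 pc2: +4 =522
r73=1001001 pc3: +8 =530
r74=1001010 pc3: +8 =538
r75=1001011 pc4: +16 =554
r76=1001100 pc3: +8 =562
r77=1001101 pc4: +16 =578
r78=1001110 pc4: +16 =594
r79=1001111 pc5: +32 =626
r80=1010000 pc2: +4 =630
r81=1010001 pc3: +8 =638
r82=1010010 pc3: +8 =646
r83=1010011 pc4: +16 =662
r84=1010100 pc3: +8 =670
r85=1010101 pc4: +16 =686
r86=1010110 pc4: +16 =702
r87=1010111 pc5: +32 =734
r88=1011000 pc3: +8 =742
r89=1011001 pc4: +16 =758
r90=1011010 pc4: +16 =774
r91=1011011 pc5: +32 =806
r92=1011100 pc4: +16 =822
r93=1011101 pc5: +32 =854
r94=1011110 pc5: +32 =886
r95=1011111 pc6: +64 =950
r96=1100000 pc2: +4 =954
r97=1100001 pc3: +8 =962
r98=1100010 pc3: +8 =970
r99=1100011 pc4: +16 =986
r100=1100100 pc3: +8 =994
r101=1100101 pc4: +16 =1010
r102=1100110 pc4: +16 =1026
r103=1100111 pc5: +32 =1058
r104=1101000 pc3: +8 =1066
r105=1101001 pc4: +16 =1082
r106=1101010 pc4: +16 =1098
r107=1101011 pc5: +32 =1130
r108=1101100 pc4: +16 =1146
r109=1101101 pc5: +32 =1178
r110=1101110 pc5: +32 =1210
r111=1101111 pc6: +64 =1274
r112=1110000 pc3: +8 =1282
r113=1110001 pc4: +16 =1298
r114=1110010 pc4: +16 =1314
r115=1110011 pc5: +32 =1346
r116=1110100 pc4: +16 =1362
r117=1110101 pc5: +32 =1394
r118=1110110 pc5: +32 =1426
r119=1110111 pc6: +64 =1490
r120=1111000 pc4: +16 =1506
r121=1111001 pc5: +32 =1538
r122=1111010 pc5: +32 =1570
r123=1111011 pc6: +64 =1634
r124=1111100 pc5: +32 =1666
r125=1111101 pc6: +64 =1730
r126=1111110 pc6: +64 =1794
r127=1111111 pc7: +128 =1922
r128=10000000 pc1: +2 =1924
r129=10000001 pc2: +4 =1928
r130=10000010 pc2: +4 =1932
r131=10000011 pc3: +8 =1940
r132=10000100 pc2: +4 =1944
r133=10000101 pc3: +8 =1952
r134=10000110 pc3: +8 =1960
r135=10000111 pc4: +16 =1976
r136=10001000 pc2: +4 =1980
r137=10001001 pc3: +8 =1988

Answer: 1988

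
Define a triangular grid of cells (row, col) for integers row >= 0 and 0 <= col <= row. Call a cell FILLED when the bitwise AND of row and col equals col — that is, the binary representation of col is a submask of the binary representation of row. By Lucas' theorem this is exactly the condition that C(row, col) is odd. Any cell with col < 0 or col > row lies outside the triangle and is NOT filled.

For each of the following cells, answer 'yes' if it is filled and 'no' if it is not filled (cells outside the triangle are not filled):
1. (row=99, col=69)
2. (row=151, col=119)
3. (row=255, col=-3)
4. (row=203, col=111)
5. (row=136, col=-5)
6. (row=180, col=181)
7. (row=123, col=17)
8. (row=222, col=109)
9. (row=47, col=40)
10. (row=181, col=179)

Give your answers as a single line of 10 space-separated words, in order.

(99,69): row=0b1100011, col=0b1000101, row AND col = 0b1000001 = 65; 65 != 69 -> empty
(151,119): row=0b10010111, col=0b1110111, row AND col = 0b10111 = 23; 23 != 119 -> empty
(255,-3): col outside [0, 255] -> not filled
(203,111): row=0b11001011, col=0b1101111, row AND col = 0b1001011 = 75; 75 != 111 -> empty
(136,-5): col outside [0, 136] -> not filled
(180,181): col outside [0, 180] -> not filled
(123,17): row=0b1111011, col=0b10001, row AND col = 0b10001 = 17; 17 == 17 -> filled
(222,109): row=0b11011110, col=0b1101101, row AND col = 0b1001100 = 76; 76 != 109 -> empty
(47,40): row=0b101111, col=0b101000, row AND col = 0b101000 = 40; 40 == 40 -> filled
(181,179): row=0b10110101, col=0b10110011, row AND col = 0b10110001 = 177; 177 != 179 -> empty

Answer: no no no no no no yes no yes no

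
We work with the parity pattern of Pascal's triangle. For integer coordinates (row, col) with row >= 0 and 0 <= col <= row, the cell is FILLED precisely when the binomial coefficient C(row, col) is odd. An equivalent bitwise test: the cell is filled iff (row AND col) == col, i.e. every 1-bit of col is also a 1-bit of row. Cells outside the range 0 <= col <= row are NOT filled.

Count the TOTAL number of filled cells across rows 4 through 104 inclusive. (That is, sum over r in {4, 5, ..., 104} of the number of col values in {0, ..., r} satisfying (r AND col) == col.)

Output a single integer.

Answer: 1322

Derivation:
r4=100 pc1: +2 =2
r5=101 pc2: +4 =6
r6=110 pc2: +4 =10
r7=111 pc3: +8 =18
r8=1000 pc1: +2 =20
r9=1001 pc2: +4 =24
r10=1010 pc2: +4 =28
r11=1011 pc3: +8 =36
r12=1100 pc2: +4 =40
r13=1101 pc3: +8 =48
r14=1110 pc3: +8 =56
r15=1111 pc4: +16 =72
r16=10000 pc1: +2 =74
r17=10001 pc2: +4 =78
r18=10010 pc2: +4 =82
r19=10011 pc3: +8 =90
r20=10100 pc2: +4 =94
r21=10101 pc3: +8 =102
r22=10110 pc3: +8 =110
r23=10111 pc4: +16 =126
r24=11000 pc2: +4 =130
r25=11001 pc3: +8 =138
r26=11010 pc3: +8 =146
r27=11011 pc4: +16 =162
r28=11100 pc3: +8 =170
r29=11101 pc4: +16 =186
r30=11110 pc4: +16 =202
r31=11111 pc5: +32 =234
r32=100000 pc1: +2 =236
r33=100001 pc2: +4 =240
r34=100010 pc2: +4 =244
r35=100011 pc3: +8 =252
r36=100100 pc2: +4 =256
r37=100101 pc3: +8 =264
r38=100110 pc3: +8 =272
r39=100111 pc4: +16 =288
r40=101000 pc2: +4 =292
r41=101001 pc3: +8 =300
r42=101010 pc3: +8 =308
r43=101011 pc4: +16 =324
r44=101100 pc3: +8 =332
r45=101101 pc4: +16 =348
r46=101110 pc4: +16 =364
r47=101111 pc5: +32 =396
r48=110000 pc2: +4 =400
r49=110001 pc3: +8 =408
r50=110010 pc3: +8 =416
r51=110011 pc4: +16 =432
r52=110100 pc3: +8 =440
r53=110101 pc4: +16 =456
r54=110110 pc4: +16 =472
r55=110111 pc5: +32 =504
r56=111000 pc3: +8 =512
r57=111001 pc4: +16 =528
r58=111010 pc4: +16 =544
r59=111011 pc5: +32 =576
r60=111100 pc4: +16 =592
r61=111101 pc5: +32 =624
r62=111110 pc5: +32 =656
r63=111111 pc6: +64 =720
r64=1000000 pc1: +2 =722
r65=1000001 pc2: +4 =726
r66=1000010 pc2: +4 =730
r67=1000011 pc3: +8 =738
r68=1000100 pc2: +4 =742
r69=1000101 pc3: +8 =750
r70=1000110 pc3: +8 =758
r71=1000111 pc4: +16 =774
r72=1001000 pc2: +4 =778
r73=1001001 pc3: +8 =786
r74=1001010 pc3: +8 =794
r75=1001011 pc4: +16 =810
r76=1001100 pc3: +8 =818
r77=1001101 pc4: +16 =834
r78=1001110 pc4: +16 =850
r79=1001111 pc5: +32 =882
r80=1010000 pc2: +4 =886
r81=1010001 pc3: +8 =894
r82=1010010 pc3: +8 =902
r83=1010011 pc4: +16 =918
r84=1010100 pc3: +8 =926
r85=1010101 pc4: +16 =942
r86=1010110 pc4: +16 =958
r87=1010111 pc5: +32 =990
r88=1011000 pc3: +8 =998
r89=1011001 pc4: +16 =1014
r90=1011010 pc4: +16 =1030
r91=1011011 pc5: +32 =1062
r92=1011100 pc4: +16 =1078
r93=1011101 pc5: +32 =1110
r94=1011110 pc5: +32 =1142
r95=1011111 pc6: +64 =1206
r96=1100000 pc2: +4 =1210
r97=1100001 pc3: +8 =1218
r98=1100010 pc3: +8 =1226
r99=1100011 pc4: +16 =1242
r100=1100100 pc3: +8 =1250
r101=1100101 pc4: +16 =1266
r102=1100110 pc4: +16 =1282
r103=1100111 pc5: +32 =1314
r104=1101000 pc3: +8 =1322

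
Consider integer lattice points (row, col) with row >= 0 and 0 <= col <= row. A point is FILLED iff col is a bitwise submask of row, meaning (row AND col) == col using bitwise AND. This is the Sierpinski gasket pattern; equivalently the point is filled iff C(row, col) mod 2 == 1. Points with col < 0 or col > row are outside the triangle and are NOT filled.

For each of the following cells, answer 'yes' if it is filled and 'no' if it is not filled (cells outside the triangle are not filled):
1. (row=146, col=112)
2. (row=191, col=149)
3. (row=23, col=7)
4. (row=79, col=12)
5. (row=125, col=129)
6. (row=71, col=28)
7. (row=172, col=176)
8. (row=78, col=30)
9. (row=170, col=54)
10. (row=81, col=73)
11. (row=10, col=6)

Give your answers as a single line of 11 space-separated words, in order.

Answer: no yes yes yes no no no no no no no

Derivation:
(146,112): row=0b10010010, col=0b1110000, row AND col = 0b10000 = 16; 16 != 112 -> empty
(191,149): row=0b10111111, col=0b10010101, row AND col = 0b10010101 = 149; 149 == 149 -> filled
(23,7): row=0b10111, col=0b111, row AND col = 0b111 = 7; 7 == 7 -> filled
(79,12): row=0b1001111, col=0b1100, row AND col = 0b1100 = 12; 12 == 12 -> filled
(125,129): col outside [0, 125] -> not filled
(71,28): row=0b1000111, col=0b11100, row AND col = 0b100 = 4; 4 != 28 -> empty
(172,176): col outside [0, 172] -> not filled
(78,30): row=0b1001110, col=0b11110, row AND col = 0b1110 = 14; 14 != 30 -> empty
(170,54): row=0b10101010, col=0b110110, row AND col = 0b100010 = 34; 34 != 54 -> empty
(81,73): row=0b1010001, col=0b1001001, row AND col = 0b1000001 = 65; 65 != 73 -> empty
(10,6): row=0b1010, col=0b110, row AND col = 0b10 = 2; 2 != 6 -> empty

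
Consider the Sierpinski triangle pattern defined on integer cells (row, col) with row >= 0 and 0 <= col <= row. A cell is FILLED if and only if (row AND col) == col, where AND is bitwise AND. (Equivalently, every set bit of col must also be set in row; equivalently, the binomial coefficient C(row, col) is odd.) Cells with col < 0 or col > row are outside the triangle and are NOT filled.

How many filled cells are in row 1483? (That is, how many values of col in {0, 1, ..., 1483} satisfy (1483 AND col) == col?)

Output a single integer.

1483 in binary = 10111001011
popcount(1483) = number of 1-bits in 10111001011 = 7
A col c satisfies (1483 AND c) == c iff every set bit of c is also set in 1483; each of the 7 set bits of 1483 can independently be on or off in c.
count = 2^7 = 128

Answer: 128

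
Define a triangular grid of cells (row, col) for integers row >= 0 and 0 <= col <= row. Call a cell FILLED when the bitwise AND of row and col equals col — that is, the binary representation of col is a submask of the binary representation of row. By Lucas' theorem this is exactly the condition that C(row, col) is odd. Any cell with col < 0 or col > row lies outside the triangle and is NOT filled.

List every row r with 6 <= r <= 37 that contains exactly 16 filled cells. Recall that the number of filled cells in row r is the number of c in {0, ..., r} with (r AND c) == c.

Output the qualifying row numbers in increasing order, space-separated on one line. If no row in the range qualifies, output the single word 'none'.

Answer: 15 23 27 29 30

Derivation:
Row r has 2^popcount(r) filled cells, so we need popcount(r) = log2(16) = 4.
Scan r = 6..37 and keep those with exactly 4 one-bits:
r=6=110 popcount=2 -> skip
r=7=111 popcount=3 -> skip
r=8=1000 popcount=1 -> skip
r=9=1001 popcount=2 -> skip
r=10=1010 popcount=2 -> skip
r=11=1011 popcount=3 -> skip
r=12=1100 popcount=2 -> skip
r=13=1101 popcount=3 -> skip
r=14=1110 popcount=3 -> skip
r=15=1111 popcount=4 -> KEEP
r=16=10000 popcount=1 -> skip
r=17=10001 popcount=2 -> skip
r=18=10010 popcount=2 -> skip
r=19=10011 popcount=3 -> skip
r=20=10100 popcount=2 -> skip
r=21=10101 popcount=3 -> skip
r=22=10110 popcount=3 -> skip
r=23=10111 popcount=4 -> KEEP
r=24=11000 popcount=2 -> skip
r=25=11001 popcount=3 -> skip
r=26=11010 popcount=3 -> skip
r=27=11011 popcount=4 -> KEEP
r=28=11100 popcount=3 -> skip
r=29=11101 popcount=4 -> KEEP
r=30=11110 popcount=4 -> KEEP
r=31=11111 popcount=5 -> skip
r=32=100000 popcount=1 -> skip
r=33=100001 popcount=2 -> skip
r=34=100010 popcount=2 -> skip
r=35=100011 popcount=3 -> skip
r=36=100100 popcount=2 -> skip
r=37=100101 popcount=3 -> skip
Kept rows: 15 23 27 29 30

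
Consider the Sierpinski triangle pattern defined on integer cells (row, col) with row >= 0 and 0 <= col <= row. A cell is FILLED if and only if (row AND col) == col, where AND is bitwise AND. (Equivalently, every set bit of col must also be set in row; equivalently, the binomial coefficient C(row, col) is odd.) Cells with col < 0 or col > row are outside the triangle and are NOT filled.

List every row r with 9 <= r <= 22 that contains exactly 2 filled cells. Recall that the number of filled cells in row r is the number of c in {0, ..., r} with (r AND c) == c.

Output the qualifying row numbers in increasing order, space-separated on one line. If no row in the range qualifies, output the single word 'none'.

Answer: 16

Derivation:
Row r has 2^popcount(r) filled cells, so we need popcount(r) = log2(2) = 1.
Scan r = 9..22 and keep those with exactly 1 one-bits:
r=9=1001 popcount=2 -> skip
r=10=1010 popcount=2 -> skip
r=11=1011 popcount=3 -> skip
r=12=1100 popcount=2 -> skip
r=13=1101 popcount=3 -> skip
r=14=1110 popcount=3 -> skip
r=15=1111 popcount=4 -> skip
r=16=10000 popcount=1 -> KEEP
r=17=10001 popcount=2 -> skip
r=18=10010 popcount=2 -> skip
r=19=10011 popcount=3 -> skip
r=20=10100 popcount=2 -> skip
r=21=10101 popcount=3 -> skip
r=22=10110 popcount=3 -> skip
Kept rows: 16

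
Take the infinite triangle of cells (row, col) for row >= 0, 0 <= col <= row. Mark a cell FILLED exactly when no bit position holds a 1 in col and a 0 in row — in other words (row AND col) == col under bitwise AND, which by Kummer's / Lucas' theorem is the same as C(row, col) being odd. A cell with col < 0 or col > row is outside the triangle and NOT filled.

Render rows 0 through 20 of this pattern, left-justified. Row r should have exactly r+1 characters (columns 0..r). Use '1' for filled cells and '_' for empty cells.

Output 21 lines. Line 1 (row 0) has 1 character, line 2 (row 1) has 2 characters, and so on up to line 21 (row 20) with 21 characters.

r0=0: 1
r1=1: 11
r2=10: 1_1
r3=11: 1111
r4=100: 1___1
r5=101: 11__11
r6=110: 1_1_1_1
r7=111: 11111111
r8=1000: 1_______1
r9=1001: 11______11
r10=1010: 1_1_____1_1
r11=1011: 1111____1111
r12=1100: 1___1___1___1
r13=1101: 11__11__11__11
r14=1110: 1_1_1_1_1_1_1_1
r15=1111: 1111111111111111
r16=10000: 1_______________1
r17=10001: 11______________11
r18=10010: 1_1_____________1_1
r19=10011: 1111____________1111
r20=10100: 1___1___________1___1

Answer: 1
11
1_1
1111
1___1
11__11
1_1_1_1
11111111
1_______1
11______11
1_1_____1_1
1111____1111
1___1___1___1
11__11__11__11
1_1_1_1_1_1_1_1
1111111111111111
1_______________1
11______________11
1_1_____________1_1
1111____________1111
1___1___________1___1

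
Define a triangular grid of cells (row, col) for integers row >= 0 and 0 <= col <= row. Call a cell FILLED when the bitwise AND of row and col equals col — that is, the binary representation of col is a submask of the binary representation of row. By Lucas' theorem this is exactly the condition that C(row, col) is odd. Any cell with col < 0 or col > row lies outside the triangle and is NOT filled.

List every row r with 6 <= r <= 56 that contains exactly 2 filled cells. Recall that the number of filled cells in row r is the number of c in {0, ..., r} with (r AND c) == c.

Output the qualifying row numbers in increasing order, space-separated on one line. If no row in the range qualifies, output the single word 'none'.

Answer: 8 16 32

Derivation:
Row r has 2^popcount(r) filled cells, so we need popcount(r) = log2(2) = 1.
Scan r = 6..56 and keep those with exactly 1 one-bits:
r=6=110 popcount=2 -> skip
r=7=111 popcount=3 -> skip
r=8=1000 popcount=1 -> KEEP
r=9=1001 popcount=2 -> skip
r=10=1010 popcount=2 -> skip
r=11=1011 popcount=3 -> skip
r=12=1100 popcount=2 -> skip
r=13=1101 popcount=3 -> skip
r=14=1110 popcount=3 -> skip
r=15=1111 popcount=4 -> skip
r=16=10000 popcount=1 -> KEEP
r=17=10001 popcount=2 -> skip
r=18=10010 popcount=2 -> skip
r=19=10011 popcount=3 -> skip
r=20=10100 popcount=2 -> skip
r=21=10101 popcount=3 -> skip
r=22=10110 popcount=3 -> skip
r=23=10111 popcount=4 -> skip
r=24=11000 popcount=2 -> skip
r=25=11001 popcount=3 -> skip
r=26=11010 popcount=3 -> skip
r=27=11011 popcount=4 -> skip
r=28=11100 popcount=3 -> skip
r=29=11101 popcount=4 -> skip
r=30=11110 popcount=4 -> skip
r=31=11111 popcount=5 -> skip
r=32=100000 popcount=1 -> KEEP
r=33=100001 popcount=2 -> skip
r=34=100010 popcount=2 -> skip
r=35=100011 popcount=3 -> skip
r=36=100100 popcount=2 -> skip
r=37=100101 popcount=3 -> skip
r=38=100110 popcount=3 -> skip
r=39=100111 popcount=4 -> skip
r=40=101000 popcount=2 -> skip
r=41=101001 popcount=3 -> skip
r=42=101010 popcount=3 -> skip
r=43=101011 popcount=4 -> skip
r=44=101100 popcount=3 -> skip
r=45=101101 popcount=4 -> skip
r=46=101110 popcount=4 -> skip
r=47=101111 popcount=5 -> skip
r=48=110000 popcount=2 -> skip
r=49=110001 popcount=3 -> skip
r=50=110010 popcount=3 -> skip
r=51=110011 popcount=4 -> skip
r=52=110100 popcount=3 -> skip
r=53=110101 popcount=4 -> skip
r=54=110110 popcount=4 -> skip
r=55=110111 popcount=5 -> skip
r=56=111000 popcount=3 -> skip
Kept rows: 8 16 32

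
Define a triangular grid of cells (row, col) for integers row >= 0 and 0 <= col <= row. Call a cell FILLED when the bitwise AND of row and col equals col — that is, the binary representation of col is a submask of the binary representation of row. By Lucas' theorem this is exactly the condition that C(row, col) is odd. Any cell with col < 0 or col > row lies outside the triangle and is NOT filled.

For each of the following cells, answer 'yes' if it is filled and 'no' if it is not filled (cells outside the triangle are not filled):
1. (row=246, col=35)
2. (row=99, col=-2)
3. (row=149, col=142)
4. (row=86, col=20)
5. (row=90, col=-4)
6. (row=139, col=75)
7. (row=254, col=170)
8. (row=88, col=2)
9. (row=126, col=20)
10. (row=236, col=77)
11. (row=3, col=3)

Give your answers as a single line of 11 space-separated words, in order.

Answer: no no no yes no no yes no yes no yes

Derivation:
(246,35): row=0b11110110, col=0b100011, row AND col = 0b100010 = 34; 34 != 35 -> empty
(99,-2): col outside [0, 99] -> not filled
(149,142): row=0b10010101, col=0b10001110, row AND col = 0b10000100 = 132; 132 != 142 -> empty
(86,20): row=0b1010110, col=0b10100, row AND col = 0b10100 = 20; 20 == 20 -> filled
(90,-4): col outside [0, 90] -> not filled
(139,75): row=0b10001011, col=0b1001011, row AND col = 0b1011 = 11; 11 != 75 -> empty
(254,170): row=0b11111110, col=0b10101010, row AND col = 0b10101010 = 170; 170 == 170 -> filled
(88,2): row=0b1011000, col=0b10, row AND col = 0b0 = 0; 0 != 2 -> empty
(126,20): row=0b1111110, col=0b10100, row AND col = 0b10100 = 20; 20 == 20 -> filled
(236,77): row=0b11101100, col=0b1001101, row AND col = 0b1001100 = 76; 76 != 77 -> empty
(3,3): row=0b11, col=0b11, row AND col = 0b11 = 3; 3 == 3 -> filled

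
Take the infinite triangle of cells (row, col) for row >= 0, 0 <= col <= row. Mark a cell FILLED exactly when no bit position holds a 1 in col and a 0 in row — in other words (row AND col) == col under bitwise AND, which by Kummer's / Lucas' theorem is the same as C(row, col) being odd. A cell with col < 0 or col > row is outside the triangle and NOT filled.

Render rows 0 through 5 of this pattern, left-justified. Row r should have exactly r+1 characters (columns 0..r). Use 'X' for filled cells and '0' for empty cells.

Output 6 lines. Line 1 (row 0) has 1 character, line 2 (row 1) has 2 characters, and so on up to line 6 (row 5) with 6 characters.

Answer: X
XX
X0X
XXXX
X000X
XX00XX

Derivation:
r0=0: X
r1=1: XX
r2=10: X0X
r3=11: XXXX
r4=100: X000X
r5=101: XX00XX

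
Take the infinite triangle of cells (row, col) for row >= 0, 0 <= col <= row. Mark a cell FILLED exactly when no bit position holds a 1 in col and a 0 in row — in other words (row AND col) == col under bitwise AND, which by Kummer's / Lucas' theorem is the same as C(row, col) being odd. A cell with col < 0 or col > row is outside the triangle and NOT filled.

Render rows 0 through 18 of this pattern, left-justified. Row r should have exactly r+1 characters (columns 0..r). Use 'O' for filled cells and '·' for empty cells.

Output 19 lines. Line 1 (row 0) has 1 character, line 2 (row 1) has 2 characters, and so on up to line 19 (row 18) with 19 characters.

r0=0: O
r1=1: OO
r2=10: O·O
r3=11: OOOO
r4=100: O···O
r5=101: OO··OO
r6=110: O·O·O·O
r7=111: OOOOOOOO
r8=1000: O·······O
r9=1001: OO······OO
r10=1010: O·O·····O·O
r11=1011: OOOO····OOOO
r12=1100: O···O···O···O
r13=1101: OO··OO··OO··OO
r14=1110: O·O·O·O·O·O·O·O
r15=1111: OOOOOOOOOOOOOOOO
r16=10000: O···············O
r17=10001: OO··············OO
r18=10010: O·O·············O·O

Answer: O
OO
O·O
OOOO
O···O
OO··OO
O·O·O·O
OOOOOOOO
O·······O
OO······OO
O·O·····O·O
OOOO····OOOO
O···O···O···O
OO··OO··OO··OO
O·O·O·O·O·O·O·O
OOOOOOOOOOOOOOOO
O···············O
OO··············OO
O·O·············O·O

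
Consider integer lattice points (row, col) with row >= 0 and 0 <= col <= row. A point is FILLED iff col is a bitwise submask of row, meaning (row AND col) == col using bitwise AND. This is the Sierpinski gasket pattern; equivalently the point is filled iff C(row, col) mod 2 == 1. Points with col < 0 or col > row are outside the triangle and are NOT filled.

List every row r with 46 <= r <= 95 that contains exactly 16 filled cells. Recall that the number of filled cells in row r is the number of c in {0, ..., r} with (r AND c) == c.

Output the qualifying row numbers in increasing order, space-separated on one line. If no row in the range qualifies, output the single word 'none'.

Answer: 46 51 53 54 57 58 60 71 75 77 78 83 85 86 89 90 92

Derivation:
Row r has 2^popcount(r) filled cells, so we need popcount(r) = log2(16) = 4.
Scan r = 46..95 and keep those with exactly 4 one-bits:
r=46=101110 popcount=4 -> KEEP
r=47=101111 popcount=5 -> skip
r=48=110000 popcount=2 -> skip
r=49=110001 popcount=3 -> skip
r=50=110010 popcount=3 -> skip
r=51=110011 popcount=4 -> KEEP
r=52=110100 popcount=3 -> skip
r=53=110101 popcount=4 -> KEEP
r=54=110110 popcount=4 -> KEEP
r=55=110111 popcount=5 -> skip
r=56=111000 popcount=3 -> skip
r=57=111001 popcount=4 -> KEEP
r=58=111010 popcount=4 -> KEEP
r=59=111011 popcount=5 -> skip
r=60=111100 popcount=4 -> KEEP
r=61=111101 popcount=5 -> skip
r=62=111110 popcount=5 -> skip
r=63=111111 popcount=6 -> skip
r=64=1000000 popcount=1 -> skip
r=65=1000001 popcount=2 -> skip
r=66=1000010 popcount=2 -> skip
r=67=1000011 popcount=3 -> skip
r=68=1000100 popcount=2 -> skip
r=69=1000101 popcount=3 -> skip
r=70=1000110 popcount=3 -> skip
r=71=1000111 popcount=4 -> KEEP
r=72=1001000 popcount=2 -> skip
r=73=1001001 popcount=3 -> skip
r=74=1001010 popcount=3 -> skip
r=75=1001011 popcount=4 -> KEEP
r=76=1001100 popcount=3 -> skip
r=77=1001101 popcount=4 -> KEEP
r=78=1001110 popcount=4 -> KEEP
r=79=1001111 popcount=5 -> skip
r=80=1010000 popcount=2 -> skip
r=81=1010001 popcount=3 -> skip
r=82=1010010 popcount=3 -> skip
r=83=1010011 popcount=4 -> KEEP
r=84=1010100 popcount=3 -> skip
r=85=1010101 popcount=4 -> KEEP
r=86=1010110 popcount=4 -> KEEP
r=87=1010111 popcount=5 -> skip
r=88=1011000 popcount=3 -> skip
r=89=1011001 popcount=4 -> KEEP
r=90=1011010 popcount=4 -> KEEP
r=91=1011011 popcount=5 -> skip
r=92=1011100 popcount=4 -> KEEP
r=93=1011101 popcount=5 -> skip
r=94=1011110 popcount=5 -> skip
r=95=1011111 popcount=6 -> skip
Kept rows: 46 51 53 54 57 58 60 71 75 77 78 83 85 86 89 90 92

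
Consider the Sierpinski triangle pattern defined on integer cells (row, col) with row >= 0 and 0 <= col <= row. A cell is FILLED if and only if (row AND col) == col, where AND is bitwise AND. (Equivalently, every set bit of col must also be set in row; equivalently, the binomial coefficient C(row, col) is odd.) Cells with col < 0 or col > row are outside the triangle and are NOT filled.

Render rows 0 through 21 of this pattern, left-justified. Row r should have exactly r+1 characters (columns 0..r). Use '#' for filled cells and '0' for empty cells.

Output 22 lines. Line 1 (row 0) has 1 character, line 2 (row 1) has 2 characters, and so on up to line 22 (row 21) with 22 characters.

r0=0: #
r1=1: ##
r2=10: #0#
r3=11: ####
r4=100: #000#
r5=101: ##00##
r6=110: #0#0#0#
r7=111: ########
r8=1000: #0000000#
r9=1001: ##000000##
r10=1010: #0#00000#0#
r11=1011: ####0000####
r12=1100: #000#000#000#
r13=1101: ##00##00##00##
r14=1110: #0#0#0#0#0#0#0#
r15=1111: ################
r16=10000: #000000000000000#
r17=10001: ##00000000000000##
r18=10010: #0#0000000000000#0#
r19=10011: ####000000000000####
r20=10100: #000#00000000000#000#
r21=10101: ##00##0000000000##00##

Answer: #
##
#0#
####
#000#
##00##
#0#0#0#
########
#0000000#
##000000##
#0#00000#0#
####0000####
#000#000#000#
##00##00##00##
#0#0#0#0#0#0#0#
################
#000000000000000#
##00000000000000##
#0#0000000000000#0#
####000000000000####
#000#00000000000#000#
##00##0000000000##00##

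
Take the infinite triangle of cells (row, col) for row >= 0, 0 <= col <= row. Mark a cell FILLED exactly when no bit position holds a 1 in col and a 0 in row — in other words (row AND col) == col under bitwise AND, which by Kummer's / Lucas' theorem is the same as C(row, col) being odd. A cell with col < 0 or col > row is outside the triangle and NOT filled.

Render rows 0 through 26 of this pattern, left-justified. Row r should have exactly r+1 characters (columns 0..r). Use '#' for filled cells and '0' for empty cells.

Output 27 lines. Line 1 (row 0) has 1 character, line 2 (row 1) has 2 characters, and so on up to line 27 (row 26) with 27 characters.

r0=0: #
r1=1: ##
r2=10: #0#
r3=11: ####
r4=100: #000#
r5=101: ##00##
r6=110: #0#0#0#
r7=111: ########
r8=1000: #0000000#
r9=1001: ##000000##
r10=1010: #0#00000#0#
r11=1011: ####0000####
r12=1100: #000#000#000#
r13=1101: ##00##00##00##
r14=1110: #0#0#0#0#0#0#0#
r15=1111: ################
r16=10000: #000000000000000#
r17=10001: ##00000000000000##
r18=10010: #0#0000000000000#0#
r19=10011: ####000000000000####
r20=10100: #000#00000000000#000#
r21=10101: ##00##0000000000##00##
r22=10110: #0#0#0#000000000#0#0#0#
r23=10111: ########00000000########
r24=11000: #0000000#0000000#0000000#
r25=11001: ##000000##000000##000000##
r26=11010: #0#00000#0#00000#0#00000#0#

Answer: #
##
#0#
####
#000#
##00##
#0#0#0#
########
#0000000#
##000000##
#0#00000#0#
####0000####
#000#000#000#
##00##00##00##
#0#0#0#0#0#0#0#
################
#000000000000000#
##00000000000000##
#0#0000000000000#0#
####000000000000####
#000#00000000000#000#
##00##0000000000##00##
#0#0#0#000000000#0#0#0#
########00000000########
#0000000#0000000#0000000#
##000000##000000##000000##
#0#00000#0#00000#0#00000#0#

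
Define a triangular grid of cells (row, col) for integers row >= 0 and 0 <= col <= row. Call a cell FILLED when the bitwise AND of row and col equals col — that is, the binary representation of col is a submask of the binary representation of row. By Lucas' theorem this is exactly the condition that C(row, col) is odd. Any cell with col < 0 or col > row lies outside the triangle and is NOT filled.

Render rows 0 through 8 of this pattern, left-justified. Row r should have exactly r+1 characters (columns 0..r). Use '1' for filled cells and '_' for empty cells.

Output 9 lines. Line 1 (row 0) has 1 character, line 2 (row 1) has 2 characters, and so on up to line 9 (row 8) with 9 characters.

Answer: 1
11
1_1
1111
1___1
11__11
1_1_1_1
11111111
1_______1

Derivation:
r0=0: 1
r1=1: 11
r2=10: 1_1
r3=11: 1111
r4=100: 1___1
r5=101: 11__11
r6=110: 1_1_1_1
r7=111: 11111111
r8=1000: 1_______1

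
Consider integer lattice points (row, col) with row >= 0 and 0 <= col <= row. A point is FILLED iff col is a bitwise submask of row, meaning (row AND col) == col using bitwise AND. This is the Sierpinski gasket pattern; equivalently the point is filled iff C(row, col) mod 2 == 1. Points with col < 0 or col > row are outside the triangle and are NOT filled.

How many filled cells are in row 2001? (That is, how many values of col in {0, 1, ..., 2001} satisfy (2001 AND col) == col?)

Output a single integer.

Answer: 128

Derivation:
2001 in binary = 11111010001
popcount(2001) = number of 1-bits in 11111010001 = 7
A col c satisfies (2001 AND c) == c iff every set bit of c is also set in 2001; each of the 7 set bits of 2001 can independently be on or off in c.
count = 2^7 = 128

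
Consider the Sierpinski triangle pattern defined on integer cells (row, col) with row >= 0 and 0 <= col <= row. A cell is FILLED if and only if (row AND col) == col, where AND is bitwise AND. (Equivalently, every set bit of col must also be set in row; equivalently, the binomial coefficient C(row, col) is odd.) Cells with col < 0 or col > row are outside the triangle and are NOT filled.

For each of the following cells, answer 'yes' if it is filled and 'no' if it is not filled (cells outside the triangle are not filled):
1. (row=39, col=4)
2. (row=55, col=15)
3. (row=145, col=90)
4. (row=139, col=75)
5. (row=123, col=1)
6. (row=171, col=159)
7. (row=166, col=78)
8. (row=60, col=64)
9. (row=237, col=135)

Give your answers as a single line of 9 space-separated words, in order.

(39,4): row=0b100111, col=0b100, row AND col = 0b100 = 4; 4 == 4 -> filled
(55,15): row=0b110111, col=0b1111, row AND col = 0b111 = 7; 7 != 15 -> empty
(145,90): row=0b10010001, col=0b1011010, row AND col = 0b10000 = 16; 16 != 90 -> empty
(139,75): row=0b10001011, col=0b1001011, row AND col = 0b1011 = 11; 11 != 75 -> empty
(123,1): row=0b1111011, col=0b1, row AND col = 0b1 = 1; 1 == 1 -> filled
(171,159): row=0b10101011, col=0b10011111, row AND col = 0b10001011 = 139; 139 != 159 -> empty
(166,78): row=0b10100110, col=0b1001110, row AND col = 0b110 = 6; 6 != 78 -> empty
(60,64): col outside [0, 60] -> not filled
(237,135): row=0b11101101, col=0b10000111, row AND col = 0b10000101 = 133; 133 != 135 -> empty

Answer: yes no no no yes no no no no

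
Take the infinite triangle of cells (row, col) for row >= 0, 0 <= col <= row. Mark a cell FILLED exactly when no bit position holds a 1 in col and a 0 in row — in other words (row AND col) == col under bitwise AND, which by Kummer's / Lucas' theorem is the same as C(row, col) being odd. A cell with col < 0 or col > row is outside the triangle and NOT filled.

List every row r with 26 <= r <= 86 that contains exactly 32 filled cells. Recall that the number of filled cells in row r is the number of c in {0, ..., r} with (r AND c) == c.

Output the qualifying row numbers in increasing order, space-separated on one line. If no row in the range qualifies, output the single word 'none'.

Row r has 2^popcount(r) filled cells, so we need popcount(r) = log2(32) = 5.
Scan r = 26..86 and keep those with exactly 5 one-bits:
r=26=11010 popcount=3 -> skip
r=27=11011 popcount=4 -> skip
r=28=11100 popcount=3 -> skip
r=29=11101 popcount=4 -> skip
r=30=11110 popcount=4 -> skip
r=31=11111 popcount=5 -> KEEP
r=32=100000 popcount=1 -> skip
r=33=100001 popcount=2 -> skip
r=34=100010 popcount=2 -> skip
r=35=100011 popcount=3 -> skip
r=36=100100 popcount=2 -> skip
r=37=100101 popcount=3 -> skip
r=38=100110 popcount=3 -> skip
r=39=100111 popcount=4 -> skip
r=40=101000 popcount=2 -> skip
r=41=101001 popcount=3 -> skip
r=42=101010 popcount=3 -> skip
r=43=101011 popcount=4 -> skip
r=44=101100 popcount=3 -> skip
r=45=101101 popcount=4 -> skip
r=46=101110 popcount=4 -> skip
r=47=101111 popcount=5 -> KEEP
r=48=110000 popcount=2 -> skip
r=49=110001 popcount=3 -> skip
r=50=110010 popcount=3 -> skip
r=51=110011 popcount=4 -> skip
r=52=110100 popcount=3 -> skip
r=53=110101 popcount=4 -> skip
r=54=110110 popcount=4 -> skip
r=55=110111 popcount=5 -> KEEP
r=56=111000 popcount=3 -> skip
r=57=111001 popcount=4 -> skip
r=58=111010 popcount=4 -> skip
r=59=111011 popcount=5 -> KEEP
r=60=111100 popcount=4 -> skip
r=61=111101 popcount=5 -> KEEP
r=62=111110 popcount=5 -> KEEP
r=63=111111 popcount=6 -> skip
r=64=1000000 popcount=1 -> skip
r=65=1000001 popcount=2 -> skip
r=66=1000010 popcount=2 -> skip
r=67=1000011 popcount=3 -> skip
r=68=1000100 popcount=2 -> skip
r=69=1000101 popcount=3 -> skip
r=70=1000110 popcount=3 -> skip
r=71=1000111 popcount=4 -> skip
r=72=1001000 popcount=2 -> skip
r=73=1001001 popcount=3 -> skip
r=74=1001010 popcount=3 -> skip
r=75=1001011 popcount=4 -> skip
r=76=1001100 popcount=3 -> skip
r=77=1001101 popcount=4 -> skip
r=78=1001110 popcount=4 -> skip
r=79=1001111 popcount=5 -> KEEP
r=80=1010000 popcount=2 -> skip
r=81=1010001 popcount=3 -> skip
r=82=1010010 popcount=3 -> skip
r=83=1010011 popcount=4 -> skip
r=84=1010100 popcount=3 -> skip
r=85=1010101 popcount=4 -> skip
r=86=1010110 popcount=4 -> skip
Kept rows: 31 47 55 59 61 62 79

Answer: 31 47 55 59 61 62 79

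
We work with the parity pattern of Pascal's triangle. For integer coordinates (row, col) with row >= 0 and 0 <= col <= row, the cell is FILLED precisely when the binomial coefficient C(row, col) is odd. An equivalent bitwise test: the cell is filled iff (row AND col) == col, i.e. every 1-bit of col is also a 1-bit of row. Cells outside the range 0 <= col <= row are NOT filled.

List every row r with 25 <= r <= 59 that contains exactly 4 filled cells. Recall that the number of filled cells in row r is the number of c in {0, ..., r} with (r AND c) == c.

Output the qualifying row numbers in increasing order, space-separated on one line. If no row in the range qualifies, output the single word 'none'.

Row r has 2^popcount(r) filled cells, so we need popcount(r) = log2(4) = 2.
Scan r = 25..59 and keep those with exactly 2 one-bits:
r=25=11001 popcount=3 -> skip
r=26=11010 popcount=3 -> skip
r=27=11011 popcount=4 -> skip
r=28=11100 popcount=3 -> skip
r=29=11101 popcount=4 -> skip
r=30=11110 popcount=4 -> skip
r=31=11111 popcount=5 -> skip
r=32=100000 popcount=1 -> skip
r=33=100001 popcount=2 -> KEEP
r=34=100010 popcount=2 -> KEEP
r=35=100011 popcount=3 -> skip
r=36=100100 popcount=2 -> KEEP
r=37=100101 popcount=3 -> skip
r=38=100110 popcount=3 -> skip
r=39=100111 popcount=4 -> skip
r=40=101000 popcount=2 -> KEEP
r=41=101001 popcount=3 -> skip
r=42=101010 popcount=3 -> skip
r=43=101011 popcount=4 -> skip
r=44=101100 popcount=3 -> skip
r=45=101101 popcount=4 -> skip
r=46=101110 popcount=4 -> skip
r=47=101111 popcount=5 -> skip
r=48=110000 popcount=2 -> KEEP
r=49=110001 popcount=3 -> skip
r=50=110010 popcount=3 -> skip
r=51=110011 popcount=4 -> skip
r=52=110100 popcount=3 -> skip
r=53=110101 popcount=4 -> skip
r=54=110110 popcount=4 -> skip
r=55=110111 popcount=5 -> skip
r=56=111000 popcount=3 -> skip
r=57=111001 popcount=4 -> skip
r=58=111010 popcount=4 -> skip
r=59=111011 popcount=5 -> skip
Kept rows: 33 34 36 40 48

Answer: 33 34 36 40 48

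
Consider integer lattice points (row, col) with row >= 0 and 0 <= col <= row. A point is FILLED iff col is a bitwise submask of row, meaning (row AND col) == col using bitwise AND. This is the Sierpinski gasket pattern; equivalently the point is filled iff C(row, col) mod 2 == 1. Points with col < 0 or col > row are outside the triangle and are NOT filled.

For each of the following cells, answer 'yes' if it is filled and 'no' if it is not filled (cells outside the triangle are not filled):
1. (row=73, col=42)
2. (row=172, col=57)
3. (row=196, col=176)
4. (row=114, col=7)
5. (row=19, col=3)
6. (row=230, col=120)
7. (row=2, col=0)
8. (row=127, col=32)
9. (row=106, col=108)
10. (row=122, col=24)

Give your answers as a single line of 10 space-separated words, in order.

(73,42): row=0b1001001, col=0b101010, row AND col = 0b1000 = 8; 8 != 42 -> empty
(172,57): row=0b10101100, col=0b111001, row AND col = 0b101000 = 40; 40 != 57 -> empty
(196,176): row=0b11000100, col=0b10110000, row AND col = 0b10000000 = 128; 128 != 176 -> empty
(114,7): row=0b1110010, col=0b111, row AND col = 0b10 = 2; 2 != 7 -> empty
(19,3): row=0b10011, col=0b11, row AND col = 0b11 = 3; 3 == 3 -> filled
(230,120): row=0b11100110, col=0b1111000, row AND col = 0b1100000 = 96; 96 != 120 -> empty
(2,0): row=0b10, col=0b0, row AND col = 0b0 = 0; 0 == 0 -> filled
(127,32): row=0b1111111, col=0b100000, row AND col = 0b100000 = 32; 32 == 32 -> filled
(106,108): col outside [0, 106] -> not filled
(122,24): row=0b1111010, col=0b11000, row AND col = 0b11000 = 24; 24 == 24 -> filled

Answer: no no no no yes no yes yes no yes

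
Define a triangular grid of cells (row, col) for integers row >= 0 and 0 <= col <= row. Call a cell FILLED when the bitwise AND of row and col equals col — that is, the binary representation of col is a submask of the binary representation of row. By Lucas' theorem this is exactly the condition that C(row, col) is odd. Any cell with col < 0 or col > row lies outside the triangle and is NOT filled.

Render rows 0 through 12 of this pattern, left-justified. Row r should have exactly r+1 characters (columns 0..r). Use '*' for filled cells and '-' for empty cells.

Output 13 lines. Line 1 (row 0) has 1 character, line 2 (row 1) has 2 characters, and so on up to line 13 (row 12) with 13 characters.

r0=0: *
r1=1: **
r2=10: *-*
r3=11: ****
r4=100: *---*
r5=101: **--**
r6=110: *-*-*-*
r7=111: ********
r8=1000: *-------*
r9=1001: **------**
r10=1010: *-*-----*-*
r11=1011: ****----****
r12=1100: *---*---*---*

Answer: *
**
*-*
****
*---*
**--**
*-*-*-*
********
*-------*
**------**
*-*-----*-*
****----****
*---*---*---*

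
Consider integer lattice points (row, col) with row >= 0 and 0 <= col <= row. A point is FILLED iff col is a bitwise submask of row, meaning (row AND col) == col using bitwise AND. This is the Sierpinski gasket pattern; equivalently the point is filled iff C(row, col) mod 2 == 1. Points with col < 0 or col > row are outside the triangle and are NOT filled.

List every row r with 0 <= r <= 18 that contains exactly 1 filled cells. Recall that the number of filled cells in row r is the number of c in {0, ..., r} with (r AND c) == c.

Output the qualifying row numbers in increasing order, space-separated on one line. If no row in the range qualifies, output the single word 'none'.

Answer: 0

Derivation:
Row r has 2^popcount(r) filled cells, so we need popcount(r) = log2(1) = 0.
Scan r = 0..18 and keep those with exactly 0 one-bits:
r=0=0 popcount=0 -> KEEP
r=1=1 popcount=1 -> skip
r=2=10 popcount=1 -> skip
r=3=11 popcount=2 -> skip
r=4=100 popcount=1 -> skip
r=5=101 popcount=2 -> skip
r=6=110 popcount=2 -> skip
r=7=111 popcount=3 -> skip
r=8=1000 popcount=1 -> skip
r=9=1001 popcount=2 -> skip
r=10=1010 popcount=2 -> skip
r=11=1011 popcount=3 -> skip
r=12=1100 popcount=2 -> skip
r=13=1101 popcount=3 -> skip
r=14=1110 popcount=3 -> skip
r=15=1111 popcount=4 -> skip
r=16=10000 popcount=1 -> skip
r=17=10001 popcount=2 -> skip
r=18=10010 popcount=2 -> skip
Kept rows: 0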